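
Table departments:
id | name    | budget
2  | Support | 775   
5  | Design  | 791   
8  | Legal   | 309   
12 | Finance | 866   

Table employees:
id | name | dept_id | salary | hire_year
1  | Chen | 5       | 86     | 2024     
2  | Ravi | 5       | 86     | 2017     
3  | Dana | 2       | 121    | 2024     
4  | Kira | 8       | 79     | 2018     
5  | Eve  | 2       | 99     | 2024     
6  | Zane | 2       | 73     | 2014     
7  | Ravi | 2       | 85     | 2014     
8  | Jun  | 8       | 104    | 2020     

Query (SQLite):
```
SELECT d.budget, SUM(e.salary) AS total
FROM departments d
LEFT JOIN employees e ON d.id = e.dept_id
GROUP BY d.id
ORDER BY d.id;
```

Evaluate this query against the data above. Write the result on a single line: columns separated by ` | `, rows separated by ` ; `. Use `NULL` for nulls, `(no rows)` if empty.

775 | 378 ; 791 | 172 ; 309 | 183 ; 866 | NULL

LEFT JOIN keeps every departments row; unmatched ones get NULL for employees columns.
Group by departments.id and compute SUM(e.salary). SUM over an all-NULL group is NULL.
  2: ids {3, 5, 6, 7} → SUM(e.salary)=378
  5: ids {1, 2} → SUM(e.salary)=172
  8: ids {4, 8} → SUM(e.salary)=183
  12: ids {—} → SUM(e.salary)=NULL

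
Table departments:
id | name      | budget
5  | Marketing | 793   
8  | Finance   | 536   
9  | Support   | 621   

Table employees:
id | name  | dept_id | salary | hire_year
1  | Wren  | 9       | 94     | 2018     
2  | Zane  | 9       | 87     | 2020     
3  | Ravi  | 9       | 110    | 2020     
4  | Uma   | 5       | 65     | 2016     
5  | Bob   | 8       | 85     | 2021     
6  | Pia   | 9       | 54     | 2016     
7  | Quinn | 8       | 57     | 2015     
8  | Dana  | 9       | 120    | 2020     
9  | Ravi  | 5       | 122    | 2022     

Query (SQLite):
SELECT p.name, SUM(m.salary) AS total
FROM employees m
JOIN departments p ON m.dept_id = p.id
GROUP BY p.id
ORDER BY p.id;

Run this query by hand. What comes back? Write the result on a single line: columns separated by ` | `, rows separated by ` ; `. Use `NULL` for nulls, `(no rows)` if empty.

Join each employees row to its departments via dept_id.
Group joined rows by departments.id; compute SUM(m.salary) per group.
  5: ids {4, 9} → SUM(m.salary)=187
  8: ids {5, 7} → SUM(m.salary)=142
  9: ids {1, 2, 3, 6, 8} → SUM(m.salary)=465

Marketing | 187 ; Finance | 142 ; Support | 465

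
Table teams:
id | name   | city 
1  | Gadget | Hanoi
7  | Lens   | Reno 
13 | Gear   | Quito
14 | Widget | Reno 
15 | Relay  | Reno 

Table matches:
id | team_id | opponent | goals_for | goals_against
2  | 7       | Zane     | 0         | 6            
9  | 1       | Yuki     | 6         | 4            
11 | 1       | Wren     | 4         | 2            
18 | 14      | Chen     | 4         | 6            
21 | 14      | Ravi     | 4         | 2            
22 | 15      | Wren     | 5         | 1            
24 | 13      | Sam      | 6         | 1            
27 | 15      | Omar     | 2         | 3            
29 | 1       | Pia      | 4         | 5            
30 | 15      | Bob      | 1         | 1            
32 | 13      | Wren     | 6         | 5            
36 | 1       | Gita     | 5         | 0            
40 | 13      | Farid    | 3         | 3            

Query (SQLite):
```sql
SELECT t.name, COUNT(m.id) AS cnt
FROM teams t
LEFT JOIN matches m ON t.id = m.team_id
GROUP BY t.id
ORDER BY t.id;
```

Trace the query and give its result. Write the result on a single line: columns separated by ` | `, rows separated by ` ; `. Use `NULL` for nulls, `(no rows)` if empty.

Gadget | 4 ; Lens | 1 ; Gear | 3 ; Widget | 2 ; Relay | 3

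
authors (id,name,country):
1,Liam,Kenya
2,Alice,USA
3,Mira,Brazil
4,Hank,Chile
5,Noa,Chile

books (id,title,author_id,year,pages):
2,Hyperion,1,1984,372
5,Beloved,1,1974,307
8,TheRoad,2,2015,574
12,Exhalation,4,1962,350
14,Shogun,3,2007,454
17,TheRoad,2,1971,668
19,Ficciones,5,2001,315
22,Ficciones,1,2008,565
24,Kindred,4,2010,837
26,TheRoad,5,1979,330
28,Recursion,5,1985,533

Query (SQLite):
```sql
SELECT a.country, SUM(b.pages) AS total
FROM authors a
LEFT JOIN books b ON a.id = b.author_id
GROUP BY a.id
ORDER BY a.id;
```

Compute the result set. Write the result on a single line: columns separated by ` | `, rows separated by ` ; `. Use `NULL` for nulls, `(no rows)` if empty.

LEFT JOIN keeps every authors row; unmatched ones get NULL for books columns.
Group by authors.id and compute SUM(b.pages). SUM over an all-NULL group is NULL.
  1: ids {2, 5, 22} → SUM(b.pages)=1244
  2: ids {8, 17} → SUM(b.pages)=1242
  3: ids {14} → SUM(b.pages)=454
  4: ids {12, 24} → SUM(b.pages)=1187
  5: ids {19, 26, 28} → SUM(b.pages)=1178

Kenya | 1244 ; USA | 1242 ; Brazil | 454 ; Chile | 1187 ; Chile | 1178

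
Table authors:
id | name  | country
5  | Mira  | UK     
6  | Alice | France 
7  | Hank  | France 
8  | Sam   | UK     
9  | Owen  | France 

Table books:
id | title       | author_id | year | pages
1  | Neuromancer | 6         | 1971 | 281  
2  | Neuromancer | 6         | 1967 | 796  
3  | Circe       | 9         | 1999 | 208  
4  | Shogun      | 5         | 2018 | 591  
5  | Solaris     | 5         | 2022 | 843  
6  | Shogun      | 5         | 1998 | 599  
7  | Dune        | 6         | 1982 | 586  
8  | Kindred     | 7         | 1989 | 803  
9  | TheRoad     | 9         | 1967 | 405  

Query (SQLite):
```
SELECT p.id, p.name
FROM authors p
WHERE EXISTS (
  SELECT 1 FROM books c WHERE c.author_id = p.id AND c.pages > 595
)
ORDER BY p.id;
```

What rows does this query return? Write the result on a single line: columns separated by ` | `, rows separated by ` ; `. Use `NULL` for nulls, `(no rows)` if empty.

5 | Mira ; 6 | Alice ; 7 | Hank

For each authors row, check whether any books with matching author_id has pages > 595.
Keep rows where that is true.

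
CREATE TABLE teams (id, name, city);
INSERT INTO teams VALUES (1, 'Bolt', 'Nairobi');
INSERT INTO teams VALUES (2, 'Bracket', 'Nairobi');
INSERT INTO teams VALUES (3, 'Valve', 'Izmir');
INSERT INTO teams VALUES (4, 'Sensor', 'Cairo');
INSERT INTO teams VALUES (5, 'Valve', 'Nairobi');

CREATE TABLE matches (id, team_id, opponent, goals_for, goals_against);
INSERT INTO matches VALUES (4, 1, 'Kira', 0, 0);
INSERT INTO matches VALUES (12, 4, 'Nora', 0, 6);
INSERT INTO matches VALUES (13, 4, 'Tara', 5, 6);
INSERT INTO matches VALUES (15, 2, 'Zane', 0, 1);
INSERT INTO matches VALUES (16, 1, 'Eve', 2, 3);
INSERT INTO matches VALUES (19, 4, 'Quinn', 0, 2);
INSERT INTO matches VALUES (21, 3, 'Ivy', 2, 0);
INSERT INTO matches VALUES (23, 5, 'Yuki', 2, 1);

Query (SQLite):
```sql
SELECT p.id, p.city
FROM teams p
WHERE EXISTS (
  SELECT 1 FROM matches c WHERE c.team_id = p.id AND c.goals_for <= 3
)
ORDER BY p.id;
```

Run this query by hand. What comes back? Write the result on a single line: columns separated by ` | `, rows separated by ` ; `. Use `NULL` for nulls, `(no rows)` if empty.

For each teams row, check whether any matches with matching team_id has goals_for <= 3.
Keep rows where that is true.

1 | Nairobi ; 2 | Nairobi ; 3 | Izmir ; 4 | Cairo ; 5 | Nairobi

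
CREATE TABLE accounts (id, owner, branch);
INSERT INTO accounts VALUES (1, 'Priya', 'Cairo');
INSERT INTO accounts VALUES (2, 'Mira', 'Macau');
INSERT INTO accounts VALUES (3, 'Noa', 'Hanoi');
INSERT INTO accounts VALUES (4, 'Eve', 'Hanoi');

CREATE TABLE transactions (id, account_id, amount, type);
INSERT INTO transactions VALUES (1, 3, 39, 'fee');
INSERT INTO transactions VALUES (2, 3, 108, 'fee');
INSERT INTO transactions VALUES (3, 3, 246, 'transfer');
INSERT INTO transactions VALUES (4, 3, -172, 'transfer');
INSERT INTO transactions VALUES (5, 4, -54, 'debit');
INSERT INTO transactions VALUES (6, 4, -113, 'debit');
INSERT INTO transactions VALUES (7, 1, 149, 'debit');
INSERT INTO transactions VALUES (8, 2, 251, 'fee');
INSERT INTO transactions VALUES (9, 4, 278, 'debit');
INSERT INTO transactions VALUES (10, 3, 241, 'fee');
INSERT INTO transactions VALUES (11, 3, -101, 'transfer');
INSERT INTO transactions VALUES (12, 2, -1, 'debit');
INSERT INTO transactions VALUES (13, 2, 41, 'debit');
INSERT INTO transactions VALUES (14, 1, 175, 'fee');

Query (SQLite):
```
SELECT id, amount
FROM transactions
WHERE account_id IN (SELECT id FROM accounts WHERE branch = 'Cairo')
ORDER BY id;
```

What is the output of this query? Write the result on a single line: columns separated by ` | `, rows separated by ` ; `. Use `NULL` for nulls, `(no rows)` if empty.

7 | 149 ; 14 | 175

Inner query: accounts.id where branch = 'Cairo'.
Outer: keep transactions rows whose account_id is in that set.
Inner query → {1}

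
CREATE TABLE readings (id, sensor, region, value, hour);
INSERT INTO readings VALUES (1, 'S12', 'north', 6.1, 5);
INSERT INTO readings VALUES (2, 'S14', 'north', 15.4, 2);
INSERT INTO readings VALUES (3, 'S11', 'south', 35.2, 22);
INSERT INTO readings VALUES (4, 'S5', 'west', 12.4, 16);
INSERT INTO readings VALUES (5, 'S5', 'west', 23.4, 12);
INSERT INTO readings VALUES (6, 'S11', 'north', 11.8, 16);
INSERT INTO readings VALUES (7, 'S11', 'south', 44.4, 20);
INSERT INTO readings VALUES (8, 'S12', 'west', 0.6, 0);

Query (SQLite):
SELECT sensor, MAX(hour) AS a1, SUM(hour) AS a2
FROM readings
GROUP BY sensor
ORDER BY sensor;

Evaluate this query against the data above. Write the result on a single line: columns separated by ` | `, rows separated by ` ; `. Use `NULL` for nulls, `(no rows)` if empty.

Group readings by sensor.
Per group compute: MAX(hour), SUM(hour).
  S11: ids {3, 6, 7} → MAX(hour)=22, SUM(hour)=58
  S12: ids {1, 8} → MAX(hour)=5, SUM(hour)=5
  S14: ids {2} → MAX(hour)=2, SUM(hour)=2
  S5: ids {4, 5} → MAX(hour)=16, SUM(hour)=28

S11 | 22 | 58 ; S12 | 5 | 5 ; S14 | 2 | 2 ; S5 | 16 | 28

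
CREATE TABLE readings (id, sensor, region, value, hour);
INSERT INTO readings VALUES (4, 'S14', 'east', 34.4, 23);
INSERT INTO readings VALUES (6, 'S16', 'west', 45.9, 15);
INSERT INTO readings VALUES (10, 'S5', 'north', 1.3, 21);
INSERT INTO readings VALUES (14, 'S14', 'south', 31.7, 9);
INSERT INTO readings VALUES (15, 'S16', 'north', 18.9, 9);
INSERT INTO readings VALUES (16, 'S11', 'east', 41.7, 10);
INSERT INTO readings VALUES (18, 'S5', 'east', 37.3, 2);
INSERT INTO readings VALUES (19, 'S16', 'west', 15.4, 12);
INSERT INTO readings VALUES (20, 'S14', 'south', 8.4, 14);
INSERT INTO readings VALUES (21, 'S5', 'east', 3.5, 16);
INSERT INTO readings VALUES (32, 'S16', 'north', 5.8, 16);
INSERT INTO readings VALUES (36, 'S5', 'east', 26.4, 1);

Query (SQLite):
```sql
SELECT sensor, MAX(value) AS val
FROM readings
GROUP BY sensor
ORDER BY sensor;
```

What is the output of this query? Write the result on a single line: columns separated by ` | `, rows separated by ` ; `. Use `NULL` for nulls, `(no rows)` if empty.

Partition readings by sensor; compute MAX(value) within each group.
  S11: ids {16} → MAX(value)=41.7
  S14: ids {4, 14, 20} → MAX(value)=34.4
  S16: ids {6, 15, 19, 32} → MAX(value)=45.9
  S5: ids {10, 18, 21, 36} → MAX(value)=37.3

S11 | 41.7 ; S14 | 34.4 ; S16 | 45.9 ; S5 | 37.3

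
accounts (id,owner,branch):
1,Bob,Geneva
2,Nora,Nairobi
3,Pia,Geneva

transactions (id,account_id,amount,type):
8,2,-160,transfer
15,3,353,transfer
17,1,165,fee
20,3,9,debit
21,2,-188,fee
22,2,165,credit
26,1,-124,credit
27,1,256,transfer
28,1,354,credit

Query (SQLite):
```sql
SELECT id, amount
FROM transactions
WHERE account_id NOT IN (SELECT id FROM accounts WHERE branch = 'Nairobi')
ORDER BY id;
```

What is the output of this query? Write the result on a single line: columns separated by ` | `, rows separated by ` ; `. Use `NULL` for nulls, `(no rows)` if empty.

15 | 353 ; 17 | 165 ; 20 | 9 ; 26 | -124 ; 27 | 256 ; 28 | 354

Inner query: accounts.id where branch = 'Nairobi'.
Outer: keep transactions rows whose account_id is not in that set.
Inner query → {2}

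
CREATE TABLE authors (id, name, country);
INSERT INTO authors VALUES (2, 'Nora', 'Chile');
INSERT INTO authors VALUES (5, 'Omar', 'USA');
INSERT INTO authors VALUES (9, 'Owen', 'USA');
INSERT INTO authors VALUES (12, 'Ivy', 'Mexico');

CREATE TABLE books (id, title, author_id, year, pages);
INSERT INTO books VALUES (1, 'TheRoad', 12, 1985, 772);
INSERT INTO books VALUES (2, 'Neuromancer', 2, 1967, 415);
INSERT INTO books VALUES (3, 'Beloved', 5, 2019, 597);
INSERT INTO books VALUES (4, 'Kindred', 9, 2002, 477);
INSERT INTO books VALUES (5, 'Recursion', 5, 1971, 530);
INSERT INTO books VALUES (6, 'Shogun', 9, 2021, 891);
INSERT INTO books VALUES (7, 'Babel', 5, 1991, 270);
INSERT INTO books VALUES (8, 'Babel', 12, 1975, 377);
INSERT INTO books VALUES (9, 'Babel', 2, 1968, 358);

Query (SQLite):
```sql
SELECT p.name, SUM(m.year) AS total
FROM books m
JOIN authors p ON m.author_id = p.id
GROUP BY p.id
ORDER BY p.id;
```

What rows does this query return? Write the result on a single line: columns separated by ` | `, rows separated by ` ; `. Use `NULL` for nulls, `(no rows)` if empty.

Nora | 3935 ; Omar | 5981 ; Owen | 4023 ; Ivy | 3960

Join each books row to its authors via author_id.
Group joined rows by authors.id; compute SUM(m.year) per group.
  2: ids {2, 9} → SUM(m.year)=3935
  5: ids {3, 5, 7} → SUM(m.year)=5981
  9: ids {4, 6} → SUM(m.year)=4023
  12: ids {1, 8} → SUM(m.year)=3960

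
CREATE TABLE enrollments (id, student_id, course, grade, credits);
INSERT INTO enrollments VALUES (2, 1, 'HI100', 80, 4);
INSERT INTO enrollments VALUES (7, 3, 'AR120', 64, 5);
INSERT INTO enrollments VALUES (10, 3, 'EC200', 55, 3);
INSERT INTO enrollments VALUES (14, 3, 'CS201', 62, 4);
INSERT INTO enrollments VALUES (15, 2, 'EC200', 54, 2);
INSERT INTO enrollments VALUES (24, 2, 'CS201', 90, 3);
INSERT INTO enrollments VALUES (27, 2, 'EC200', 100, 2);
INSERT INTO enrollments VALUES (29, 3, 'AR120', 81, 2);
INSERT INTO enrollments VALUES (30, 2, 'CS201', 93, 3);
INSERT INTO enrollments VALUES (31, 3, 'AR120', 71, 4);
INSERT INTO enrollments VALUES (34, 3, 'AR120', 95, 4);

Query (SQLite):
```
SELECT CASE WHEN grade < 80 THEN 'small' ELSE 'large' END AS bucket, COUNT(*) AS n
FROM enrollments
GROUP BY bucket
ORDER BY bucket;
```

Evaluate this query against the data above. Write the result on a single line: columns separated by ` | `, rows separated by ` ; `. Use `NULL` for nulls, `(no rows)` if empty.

large | 6 ; small | 5

Bucket rows by grade < 80 → 'small' else 'large'; count each bucket.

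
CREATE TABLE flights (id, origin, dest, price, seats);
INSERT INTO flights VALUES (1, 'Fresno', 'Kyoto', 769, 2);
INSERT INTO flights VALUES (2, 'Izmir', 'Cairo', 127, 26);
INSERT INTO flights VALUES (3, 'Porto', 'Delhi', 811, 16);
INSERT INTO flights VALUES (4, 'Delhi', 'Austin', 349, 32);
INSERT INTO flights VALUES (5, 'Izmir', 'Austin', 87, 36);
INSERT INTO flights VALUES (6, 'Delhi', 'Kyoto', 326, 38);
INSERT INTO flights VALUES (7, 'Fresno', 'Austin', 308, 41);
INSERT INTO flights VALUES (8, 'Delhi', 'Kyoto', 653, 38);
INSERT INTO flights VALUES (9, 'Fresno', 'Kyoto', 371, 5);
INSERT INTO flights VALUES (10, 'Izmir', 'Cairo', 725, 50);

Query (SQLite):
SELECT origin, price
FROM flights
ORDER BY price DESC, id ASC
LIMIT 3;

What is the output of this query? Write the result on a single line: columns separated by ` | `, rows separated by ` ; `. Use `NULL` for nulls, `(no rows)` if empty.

Sort by price desc, tiebreak id asc: (811, id=3), (769, id=1), (725, id=10), (653, id=8), (371, id=9), (349, id=4) …. Take first 3.

Porto | 811 ; Fresno | 769 ; Izmir | 725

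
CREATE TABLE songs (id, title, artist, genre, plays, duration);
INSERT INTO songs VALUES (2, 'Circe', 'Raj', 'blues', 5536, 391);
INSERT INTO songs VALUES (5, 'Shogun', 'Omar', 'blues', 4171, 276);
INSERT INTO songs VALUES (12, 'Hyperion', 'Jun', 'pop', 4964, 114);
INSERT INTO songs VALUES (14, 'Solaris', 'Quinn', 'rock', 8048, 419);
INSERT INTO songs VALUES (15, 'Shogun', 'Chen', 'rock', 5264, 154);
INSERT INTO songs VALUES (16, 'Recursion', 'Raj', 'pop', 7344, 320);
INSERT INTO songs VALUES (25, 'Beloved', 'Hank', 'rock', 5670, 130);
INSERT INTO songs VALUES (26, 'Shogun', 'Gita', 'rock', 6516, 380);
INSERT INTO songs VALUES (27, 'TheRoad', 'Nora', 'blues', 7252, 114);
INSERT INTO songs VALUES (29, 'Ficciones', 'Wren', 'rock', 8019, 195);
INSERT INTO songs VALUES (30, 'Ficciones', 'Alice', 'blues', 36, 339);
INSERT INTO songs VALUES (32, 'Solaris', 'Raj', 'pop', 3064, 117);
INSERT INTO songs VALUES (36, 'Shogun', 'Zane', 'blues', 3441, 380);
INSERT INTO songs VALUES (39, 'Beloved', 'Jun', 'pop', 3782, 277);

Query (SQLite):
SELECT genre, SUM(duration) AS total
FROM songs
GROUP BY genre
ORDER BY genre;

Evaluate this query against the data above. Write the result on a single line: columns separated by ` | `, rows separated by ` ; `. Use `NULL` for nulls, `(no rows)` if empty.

Partition songs by genre; compute SUM(duration) within each group.
  blues: ids {2, 5, 27, 30, 36} → SUM(duration)=1500
  pop: ids {12, 16, 32, 39} → SUM(duration)=828
  rock: ids {14, 15, 25, 26, 29} → SUM(duration)=1278

blues | 1500 ; pop | 828 ; rock | 1278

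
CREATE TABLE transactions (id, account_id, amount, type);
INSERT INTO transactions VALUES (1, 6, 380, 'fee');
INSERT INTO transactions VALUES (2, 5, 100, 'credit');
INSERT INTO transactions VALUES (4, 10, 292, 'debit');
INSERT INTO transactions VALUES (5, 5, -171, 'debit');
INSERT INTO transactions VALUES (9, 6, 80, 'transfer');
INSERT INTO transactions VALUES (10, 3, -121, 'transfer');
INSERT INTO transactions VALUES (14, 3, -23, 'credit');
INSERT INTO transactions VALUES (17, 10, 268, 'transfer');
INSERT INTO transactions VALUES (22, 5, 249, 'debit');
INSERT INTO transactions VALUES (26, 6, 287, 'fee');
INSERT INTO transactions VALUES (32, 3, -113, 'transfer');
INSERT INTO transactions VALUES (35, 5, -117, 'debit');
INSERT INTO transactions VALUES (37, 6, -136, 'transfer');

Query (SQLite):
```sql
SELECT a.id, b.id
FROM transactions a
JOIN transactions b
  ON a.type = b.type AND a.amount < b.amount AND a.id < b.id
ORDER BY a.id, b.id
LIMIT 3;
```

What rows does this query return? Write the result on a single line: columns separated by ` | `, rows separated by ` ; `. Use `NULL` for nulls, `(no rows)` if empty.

5 | 22 ; 5 | 35 ; 9 | 17

Pairs (a,b) with same type, a.amount < b.amount, a.id < b.id.
type groups: credit:{2,14} debit:{4,5,22,35} fee:{1,26} transfer:{9,10,17,32,37}
Ordered by (a.id, b.id); first 3.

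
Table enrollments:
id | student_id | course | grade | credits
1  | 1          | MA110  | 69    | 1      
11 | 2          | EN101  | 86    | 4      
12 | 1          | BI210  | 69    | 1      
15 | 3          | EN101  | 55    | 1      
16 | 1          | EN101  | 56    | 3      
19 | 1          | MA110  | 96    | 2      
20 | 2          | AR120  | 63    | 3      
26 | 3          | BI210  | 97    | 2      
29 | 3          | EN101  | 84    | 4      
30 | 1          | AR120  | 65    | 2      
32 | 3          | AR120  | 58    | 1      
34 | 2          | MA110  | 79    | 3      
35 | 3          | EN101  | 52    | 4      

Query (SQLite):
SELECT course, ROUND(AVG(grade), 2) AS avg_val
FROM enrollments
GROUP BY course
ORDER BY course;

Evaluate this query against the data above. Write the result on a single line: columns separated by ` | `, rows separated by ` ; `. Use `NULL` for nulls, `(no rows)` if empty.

Partition enrollments by course; compute ROUND(AVG(grade), 2) within each group.
  AR120: ids {20, 30, 32} → ROUND(AVG(grade), 2)=62
  BI210: ids {12, 26} → ROUND(AVG(grade), 2)=83
  EN101: ids {11, 15, 16, 29, 35} → ROUND(AVG(grade), 2)=66.6
  MA110: ids {1, 19, 34} → ROUND(AVG(grade), 2)=81.33

AR120 | 62 ; BI210 | 83 ; EN101 | 66.6 ; MA110 | 81.33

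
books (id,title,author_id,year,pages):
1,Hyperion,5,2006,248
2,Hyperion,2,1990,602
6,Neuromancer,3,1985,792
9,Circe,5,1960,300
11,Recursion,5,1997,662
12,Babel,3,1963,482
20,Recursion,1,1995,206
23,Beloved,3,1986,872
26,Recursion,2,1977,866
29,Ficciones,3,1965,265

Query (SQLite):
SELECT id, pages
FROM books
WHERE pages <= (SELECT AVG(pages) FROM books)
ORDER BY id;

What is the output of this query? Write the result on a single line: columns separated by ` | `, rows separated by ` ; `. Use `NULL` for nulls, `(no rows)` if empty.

Scalar subquery: AVG(pages) over all books rows = 529.5.
Keep rows where pages <= that value.

1 | 248 ; 9 | 300 ; 12 | 482 ; 20 | 206 ; 29 | 265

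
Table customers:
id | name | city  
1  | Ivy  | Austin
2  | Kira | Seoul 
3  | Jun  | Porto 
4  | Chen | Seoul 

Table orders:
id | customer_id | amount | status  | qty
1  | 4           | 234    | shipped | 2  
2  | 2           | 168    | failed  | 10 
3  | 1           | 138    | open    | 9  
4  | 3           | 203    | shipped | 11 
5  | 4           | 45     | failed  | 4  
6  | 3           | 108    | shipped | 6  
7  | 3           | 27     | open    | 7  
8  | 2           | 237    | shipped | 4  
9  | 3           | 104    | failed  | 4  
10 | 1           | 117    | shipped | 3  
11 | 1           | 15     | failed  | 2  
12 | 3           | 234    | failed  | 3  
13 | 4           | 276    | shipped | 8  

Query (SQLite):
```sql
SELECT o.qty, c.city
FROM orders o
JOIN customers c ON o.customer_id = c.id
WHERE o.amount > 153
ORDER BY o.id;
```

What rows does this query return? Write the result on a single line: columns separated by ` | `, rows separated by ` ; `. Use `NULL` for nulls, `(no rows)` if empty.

Each orders row matches the customers row where customer_id = customers.id.
Then keep rows with o.amount > 153.

2 | Seoul ; 10 | Seoul ; 11 | Porto ; 4 | Seoul ; 3 | Porto ; 8 | Seoul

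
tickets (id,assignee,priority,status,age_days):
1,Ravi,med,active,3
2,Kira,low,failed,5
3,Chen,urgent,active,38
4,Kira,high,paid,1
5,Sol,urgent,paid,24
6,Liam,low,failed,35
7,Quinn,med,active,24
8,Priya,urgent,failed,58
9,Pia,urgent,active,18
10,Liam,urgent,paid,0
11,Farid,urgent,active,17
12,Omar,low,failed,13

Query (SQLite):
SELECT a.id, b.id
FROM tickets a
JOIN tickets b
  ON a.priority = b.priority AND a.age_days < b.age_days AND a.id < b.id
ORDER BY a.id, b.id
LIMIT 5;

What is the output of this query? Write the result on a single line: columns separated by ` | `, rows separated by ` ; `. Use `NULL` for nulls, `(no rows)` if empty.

Pairs (a,b) with same priority, a.age_days < b.age_days, a.id < b.id.
priority groups: high:{4} low:{2,6,12} med:{1,7} urgent:{3,5,8,9,10,11}
Ordered by (a.id, b.id); first 5.

1 | 7 ; 2 | 6 ; 2 | 12 ; 3 | 8 ; 5 | 8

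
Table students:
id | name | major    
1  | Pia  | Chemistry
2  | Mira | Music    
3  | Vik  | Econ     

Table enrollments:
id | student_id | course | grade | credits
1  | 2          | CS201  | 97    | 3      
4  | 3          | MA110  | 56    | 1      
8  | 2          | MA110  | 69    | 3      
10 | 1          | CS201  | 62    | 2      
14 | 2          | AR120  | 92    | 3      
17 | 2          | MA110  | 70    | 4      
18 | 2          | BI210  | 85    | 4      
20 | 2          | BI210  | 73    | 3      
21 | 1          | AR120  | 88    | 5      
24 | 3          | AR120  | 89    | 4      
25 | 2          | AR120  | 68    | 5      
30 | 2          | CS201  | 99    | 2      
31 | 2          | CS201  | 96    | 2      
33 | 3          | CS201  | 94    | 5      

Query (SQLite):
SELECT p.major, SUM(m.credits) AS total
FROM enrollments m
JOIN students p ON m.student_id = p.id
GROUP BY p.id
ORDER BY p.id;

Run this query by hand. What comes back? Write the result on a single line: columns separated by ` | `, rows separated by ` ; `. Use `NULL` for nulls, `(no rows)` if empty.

Chemistry | 7 ; Music | 29 ; Econ | 10

Join each enrollments row to its students via student_id.
Group joined rows by students.id; compute SUM(m.credits) per group.
  1: ids {10, 21} → SUM(m.credits)=7
  2: ids {1, 8, 14, 17, 18, 20, 25, 30, 31} → SUM(m.credits)=29
  3: ids {4, 24, 33} → SUM(m.credits)=10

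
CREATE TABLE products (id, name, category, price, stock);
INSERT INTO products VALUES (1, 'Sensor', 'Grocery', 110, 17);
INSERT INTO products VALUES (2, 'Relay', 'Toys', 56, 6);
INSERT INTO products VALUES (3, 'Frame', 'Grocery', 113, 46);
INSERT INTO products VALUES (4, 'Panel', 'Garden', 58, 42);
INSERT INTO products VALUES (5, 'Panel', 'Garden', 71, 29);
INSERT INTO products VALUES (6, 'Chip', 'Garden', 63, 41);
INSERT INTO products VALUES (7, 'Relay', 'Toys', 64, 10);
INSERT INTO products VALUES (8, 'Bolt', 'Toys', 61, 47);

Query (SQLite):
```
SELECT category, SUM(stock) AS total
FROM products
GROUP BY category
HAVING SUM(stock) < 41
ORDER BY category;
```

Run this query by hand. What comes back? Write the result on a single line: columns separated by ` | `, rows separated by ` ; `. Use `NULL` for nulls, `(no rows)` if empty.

Partition products by category; compute SUM(stock) within each group.
HAVING: keep groups where SUM(stock) < 41.
  Garden: ids {4, 5, 6} → SUM(stock)=112
  Grocery: ids {1, 3} → SUM(stock)=63
  Toys: ids {2, 7, 8} → SUM(stock)=63

(no rows)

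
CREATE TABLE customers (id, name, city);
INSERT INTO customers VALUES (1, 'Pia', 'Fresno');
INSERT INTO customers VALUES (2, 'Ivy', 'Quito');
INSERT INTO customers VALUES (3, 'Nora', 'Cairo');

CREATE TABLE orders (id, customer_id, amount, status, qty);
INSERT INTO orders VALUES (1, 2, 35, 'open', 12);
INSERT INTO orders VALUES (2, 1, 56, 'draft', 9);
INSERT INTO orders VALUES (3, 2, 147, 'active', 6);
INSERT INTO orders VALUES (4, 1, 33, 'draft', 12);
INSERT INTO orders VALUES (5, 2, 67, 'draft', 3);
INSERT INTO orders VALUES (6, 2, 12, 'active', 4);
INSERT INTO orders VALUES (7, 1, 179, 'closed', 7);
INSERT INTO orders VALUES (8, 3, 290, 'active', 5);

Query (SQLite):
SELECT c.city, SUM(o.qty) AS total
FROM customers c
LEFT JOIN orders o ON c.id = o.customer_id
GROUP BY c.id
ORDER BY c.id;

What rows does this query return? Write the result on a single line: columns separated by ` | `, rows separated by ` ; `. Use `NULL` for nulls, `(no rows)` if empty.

Fresno | 28 ; Quito | 25 ; Cairo | 5

LEFT JOIN keeps every customers row; unmatched ones get NULL for orders columns.
Group by customers.id and compute SUM(o.qty). SUM over an all-NULL group is NULL.
  1: ids {2, 4, 7} → SUM(o.qty)=28
  2: ids {1, 3, 5, 6} → SUM(o.qty)=25
  3: ids {8} → SUM(o.qty)=5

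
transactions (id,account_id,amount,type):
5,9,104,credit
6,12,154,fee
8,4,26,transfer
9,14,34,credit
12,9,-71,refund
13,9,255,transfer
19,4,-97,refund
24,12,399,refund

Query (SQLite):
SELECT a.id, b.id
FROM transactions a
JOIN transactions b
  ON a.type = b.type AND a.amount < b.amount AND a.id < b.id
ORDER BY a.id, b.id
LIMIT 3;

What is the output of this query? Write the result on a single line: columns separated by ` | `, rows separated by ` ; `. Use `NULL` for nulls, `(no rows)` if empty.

Pairs (a,b) with same type, a.amount < b.amount, a.id < b.id.
type groups: credit:{5,9} fee:{6} refund:{12,19,24} transfer:{8,13}
Ordered by (a.id, b.id); first 3.

8 | 13 ; 12 | 24 ; 19 | 24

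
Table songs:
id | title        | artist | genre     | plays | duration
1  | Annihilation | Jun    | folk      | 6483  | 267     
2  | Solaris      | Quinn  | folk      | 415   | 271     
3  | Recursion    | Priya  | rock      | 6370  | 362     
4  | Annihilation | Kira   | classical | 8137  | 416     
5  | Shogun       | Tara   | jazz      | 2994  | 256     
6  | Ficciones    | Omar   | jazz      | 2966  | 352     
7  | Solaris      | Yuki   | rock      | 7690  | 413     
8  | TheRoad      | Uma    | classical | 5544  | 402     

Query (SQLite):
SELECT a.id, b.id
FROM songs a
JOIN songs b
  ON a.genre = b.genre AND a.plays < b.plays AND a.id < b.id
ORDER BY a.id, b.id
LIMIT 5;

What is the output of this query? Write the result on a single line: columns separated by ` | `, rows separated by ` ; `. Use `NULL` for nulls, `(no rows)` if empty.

3 | 7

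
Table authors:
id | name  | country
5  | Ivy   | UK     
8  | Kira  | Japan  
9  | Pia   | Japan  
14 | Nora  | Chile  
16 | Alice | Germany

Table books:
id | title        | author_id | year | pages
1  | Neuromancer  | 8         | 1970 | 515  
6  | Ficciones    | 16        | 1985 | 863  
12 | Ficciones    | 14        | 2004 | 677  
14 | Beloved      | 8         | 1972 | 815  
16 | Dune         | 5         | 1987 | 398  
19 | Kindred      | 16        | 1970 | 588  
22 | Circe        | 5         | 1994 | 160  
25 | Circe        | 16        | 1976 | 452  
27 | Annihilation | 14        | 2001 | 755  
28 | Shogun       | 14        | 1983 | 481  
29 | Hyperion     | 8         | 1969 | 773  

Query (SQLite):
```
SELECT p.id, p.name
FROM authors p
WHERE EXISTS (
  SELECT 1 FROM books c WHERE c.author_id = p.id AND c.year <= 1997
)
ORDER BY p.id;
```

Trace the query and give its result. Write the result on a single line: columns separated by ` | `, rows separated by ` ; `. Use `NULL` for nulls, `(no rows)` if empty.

5 | Ivy ; 8 | Kira ; 14 | Nora ; 16 | Alice

For each authors row, check whether any books with matching author_id has year <= 1997.
Keep rows where that is true.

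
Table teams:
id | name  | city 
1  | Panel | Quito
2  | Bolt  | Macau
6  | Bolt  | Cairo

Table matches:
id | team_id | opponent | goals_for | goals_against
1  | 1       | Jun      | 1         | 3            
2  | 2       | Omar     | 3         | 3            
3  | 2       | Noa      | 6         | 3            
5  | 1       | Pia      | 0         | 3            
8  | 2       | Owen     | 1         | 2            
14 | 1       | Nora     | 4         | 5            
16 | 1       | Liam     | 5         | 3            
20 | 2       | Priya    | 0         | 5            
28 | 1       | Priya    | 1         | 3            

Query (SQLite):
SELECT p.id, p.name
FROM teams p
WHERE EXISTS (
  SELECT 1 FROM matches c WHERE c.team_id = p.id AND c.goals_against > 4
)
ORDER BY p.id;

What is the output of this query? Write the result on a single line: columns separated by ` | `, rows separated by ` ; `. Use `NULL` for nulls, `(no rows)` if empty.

1 | Panel ; 2 | Bolt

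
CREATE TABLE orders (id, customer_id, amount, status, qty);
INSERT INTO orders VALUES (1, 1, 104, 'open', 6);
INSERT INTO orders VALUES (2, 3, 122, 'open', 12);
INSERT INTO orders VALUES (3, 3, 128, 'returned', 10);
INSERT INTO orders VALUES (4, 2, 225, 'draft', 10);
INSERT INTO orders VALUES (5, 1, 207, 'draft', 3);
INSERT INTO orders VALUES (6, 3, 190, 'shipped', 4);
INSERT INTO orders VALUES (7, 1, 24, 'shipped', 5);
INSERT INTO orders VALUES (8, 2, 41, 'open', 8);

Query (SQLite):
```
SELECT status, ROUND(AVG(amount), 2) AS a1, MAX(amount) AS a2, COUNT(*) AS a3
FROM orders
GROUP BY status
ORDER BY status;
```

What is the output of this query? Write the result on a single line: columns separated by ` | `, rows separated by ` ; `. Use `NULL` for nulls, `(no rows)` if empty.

draft | 216 | 225 | 2 ; open | 89 | 122 | 3 ; returned | 128 | 128 | 1 ; shipped | 107 | 190 | 2

Group orders by status.
Per group compute: ROUND(AVG(amount), 2), MAX(amount), COUNT(*).
  draft: ids {4, 5} → ROUND(AVG(amount), 2)=216, MAX(amount)=225, COUNT(*)=2
  open: ids {1, 2, 8} → ROUND(AVG(amount), 2)=89, MAX(amount)=122, COUNT(*)=3
  returned: ids {3} → ROUND(AVG(amount), 2)=128, MAX(amount)=128, COUNT(*)=1
  shipped: ids {6, 7} → ROUND(AVG(amount), 2)=107, MAX(amount)=190, COUNT(*)=2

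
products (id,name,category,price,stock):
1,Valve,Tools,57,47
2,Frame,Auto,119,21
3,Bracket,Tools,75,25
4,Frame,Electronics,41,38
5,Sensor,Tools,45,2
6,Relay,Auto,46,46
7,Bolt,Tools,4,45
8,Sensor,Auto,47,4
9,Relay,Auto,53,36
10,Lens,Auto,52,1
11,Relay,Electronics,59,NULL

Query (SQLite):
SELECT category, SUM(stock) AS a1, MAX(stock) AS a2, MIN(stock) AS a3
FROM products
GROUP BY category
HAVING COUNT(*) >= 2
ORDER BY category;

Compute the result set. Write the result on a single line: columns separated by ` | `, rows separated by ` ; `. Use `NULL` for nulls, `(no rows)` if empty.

Group products by category.
Per group compute: SUM(stock), MAX(stock), MIN(stock).
HAVING: drop groups with fewer than 2 rows.
  Auto: ids {2, 6, 8, 9, 10} → SUM(stock)=108, MAX(stock)=46, MIN(stock)=1
  Electronics: ids {4, 11} → SUM(stock)=38, MAX(stock)=38, MIN(stock)=38
  Tools: ids {1, 3, 5, 7} → SUM(stock)=119, MAX(stock)=47, MIN(stock)=2

Auto | 108 | 46 | 1 ; Electronics | 38 | 38 | 38 ; Tools | 119 | 47 | 2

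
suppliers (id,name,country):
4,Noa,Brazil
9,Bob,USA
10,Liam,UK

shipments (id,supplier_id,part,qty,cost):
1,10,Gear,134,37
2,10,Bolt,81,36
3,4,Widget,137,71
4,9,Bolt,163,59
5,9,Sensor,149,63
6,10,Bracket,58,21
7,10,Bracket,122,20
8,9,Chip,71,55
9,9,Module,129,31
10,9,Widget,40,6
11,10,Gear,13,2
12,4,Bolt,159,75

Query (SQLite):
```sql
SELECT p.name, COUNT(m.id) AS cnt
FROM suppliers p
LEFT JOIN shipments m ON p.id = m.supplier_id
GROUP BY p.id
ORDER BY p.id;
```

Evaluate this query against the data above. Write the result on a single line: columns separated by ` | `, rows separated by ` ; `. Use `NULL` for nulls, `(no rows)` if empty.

Noa | 2 ; Bob | 5 ; Liam | 5

LEFT JOIN keeps every suppliers row; unmatched ones get NULL for shipments columns.
Group by suppliers.id and compute COUNT(m.id). COUNT(col) of an all-NULL group is 0.
  4: ids {3, 12} → COUNT(m.id)=2
  9: ids {4, 5, 8, 9, 10} → COUNT(m.id)=5
  10: ids {1, 2, 6, 7, 11} → COUNT(m.id)=5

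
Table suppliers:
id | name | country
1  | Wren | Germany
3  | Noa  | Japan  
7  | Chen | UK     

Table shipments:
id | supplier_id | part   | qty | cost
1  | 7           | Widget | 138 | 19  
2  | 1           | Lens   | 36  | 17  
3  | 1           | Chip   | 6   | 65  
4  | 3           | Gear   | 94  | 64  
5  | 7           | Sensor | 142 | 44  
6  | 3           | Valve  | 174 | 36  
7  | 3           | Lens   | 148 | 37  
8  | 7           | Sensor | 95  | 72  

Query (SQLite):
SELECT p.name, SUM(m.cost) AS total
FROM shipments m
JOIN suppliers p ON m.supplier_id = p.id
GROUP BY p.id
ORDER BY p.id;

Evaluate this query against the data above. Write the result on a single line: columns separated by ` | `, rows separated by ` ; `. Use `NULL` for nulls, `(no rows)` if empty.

Join each shipments row to its suppliers via supplier_id.
Group joined rows by suppliers.id; compute SUM(m.cost) per group.
  1: ids {2, 3} → SUM(m.cost)=82
  3: ids {4, 6, 7} → SUM(m.cost)=137
  7: ids {1, 5, 8} → SUM(m.cost)=135

Wren | 82 ; Noa | 137 ; Chen | 135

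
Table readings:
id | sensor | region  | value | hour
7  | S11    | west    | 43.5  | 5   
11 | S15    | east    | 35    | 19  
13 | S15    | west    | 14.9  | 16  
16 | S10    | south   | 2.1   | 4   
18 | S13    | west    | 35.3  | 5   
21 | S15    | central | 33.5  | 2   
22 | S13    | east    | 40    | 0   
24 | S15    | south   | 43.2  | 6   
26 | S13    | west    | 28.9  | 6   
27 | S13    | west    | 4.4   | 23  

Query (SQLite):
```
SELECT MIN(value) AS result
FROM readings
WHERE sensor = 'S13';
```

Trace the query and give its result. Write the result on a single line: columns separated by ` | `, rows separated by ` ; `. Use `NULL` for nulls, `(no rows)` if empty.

4.4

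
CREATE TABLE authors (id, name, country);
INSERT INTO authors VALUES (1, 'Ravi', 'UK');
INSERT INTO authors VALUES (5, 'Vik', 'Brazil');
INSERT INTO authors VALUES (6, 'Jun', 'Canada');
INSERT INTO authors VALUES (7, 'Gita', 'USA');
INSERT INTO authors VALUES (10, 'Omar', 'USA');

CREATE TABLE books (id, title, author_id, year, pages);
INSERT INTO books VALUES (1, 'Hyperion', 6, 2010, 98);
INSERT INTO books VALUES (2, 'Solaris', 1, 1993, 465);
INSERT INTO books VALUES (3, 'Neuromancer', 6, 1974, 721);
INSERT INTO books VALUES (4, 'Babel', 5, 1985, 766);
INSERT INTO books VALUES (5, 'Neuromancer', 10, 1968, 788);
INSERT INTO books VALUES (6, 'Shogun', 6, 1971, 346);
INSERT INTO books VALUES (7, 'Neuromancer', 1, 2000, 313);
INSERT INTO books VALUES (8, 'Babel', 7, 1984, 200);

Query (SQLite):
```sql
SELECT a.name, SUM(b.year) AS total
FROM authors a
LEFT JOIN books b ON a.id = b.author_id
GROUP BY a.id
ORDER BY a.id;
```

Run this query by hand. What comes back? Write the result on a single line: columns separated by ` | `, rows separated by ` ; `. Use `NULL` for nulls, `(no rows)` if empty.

LEFT JOIN keeps every authors row; unmatched ones get NULL for books columns.
Group by authors.id and compute SUM(b.year). SUM over an all-NULL group is NULL.
  1: ids {2, 7} → SUM(b.year)=3993
  5: ids {4} → SUM(b.year)=1985
  6: ids {1, 3, 6} → SUM(b.year)=5955
  7: ids {8} → SUM(b.year)=1984
  10: ids {5} → SUM(b.year)=1968

Ravi | 3993 ; Vik | 1985 ; Jun | 5955 ; Gita | 1984 ; Omar | 1968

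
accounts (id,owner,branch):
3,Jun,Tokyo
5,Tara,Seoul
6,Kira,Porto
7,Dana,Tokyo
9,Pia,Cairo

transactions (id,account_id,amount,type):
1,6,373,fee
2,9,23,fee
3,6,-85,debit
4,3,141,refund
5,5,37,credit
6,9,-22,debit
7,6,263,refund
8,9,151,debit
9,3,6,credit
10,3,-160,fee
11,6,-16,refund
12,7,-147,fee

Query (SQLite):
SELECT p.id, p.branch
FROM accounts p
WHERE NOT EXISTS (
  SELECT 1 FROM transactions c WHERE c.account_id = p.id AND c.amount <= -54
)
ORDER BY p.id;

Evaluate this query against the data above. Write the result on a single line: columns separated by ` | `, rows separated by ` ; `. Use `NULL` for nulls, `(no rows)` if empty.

5 | Seoul ; 9 | Cairo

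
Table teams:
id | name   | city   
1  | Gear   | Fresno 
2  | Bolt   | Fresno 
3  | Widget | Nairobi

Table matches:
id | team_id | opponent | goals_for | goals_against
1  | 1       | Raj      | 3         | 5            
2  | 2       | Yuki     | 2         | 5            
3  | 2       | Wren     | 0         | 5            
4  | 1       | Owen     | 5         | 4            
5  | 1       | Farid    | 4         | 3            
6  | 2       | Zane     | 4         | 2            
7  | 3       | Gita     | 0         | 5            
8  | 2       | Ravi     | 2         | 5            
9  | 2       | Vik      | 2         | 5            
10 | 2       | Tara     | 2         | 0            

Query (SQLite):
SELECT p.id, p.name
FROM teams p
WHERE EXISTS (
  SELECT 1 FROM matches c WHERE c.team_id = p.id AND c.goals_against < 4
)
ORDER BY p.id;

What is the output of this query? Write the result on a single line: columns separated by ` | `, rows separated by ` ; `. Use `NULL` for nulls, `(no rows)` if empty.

1 | Gear ; 2 | Bolt

For each teams row, check whether any matches with matching team_id has goals_against < 4.
Keep rows where that is true.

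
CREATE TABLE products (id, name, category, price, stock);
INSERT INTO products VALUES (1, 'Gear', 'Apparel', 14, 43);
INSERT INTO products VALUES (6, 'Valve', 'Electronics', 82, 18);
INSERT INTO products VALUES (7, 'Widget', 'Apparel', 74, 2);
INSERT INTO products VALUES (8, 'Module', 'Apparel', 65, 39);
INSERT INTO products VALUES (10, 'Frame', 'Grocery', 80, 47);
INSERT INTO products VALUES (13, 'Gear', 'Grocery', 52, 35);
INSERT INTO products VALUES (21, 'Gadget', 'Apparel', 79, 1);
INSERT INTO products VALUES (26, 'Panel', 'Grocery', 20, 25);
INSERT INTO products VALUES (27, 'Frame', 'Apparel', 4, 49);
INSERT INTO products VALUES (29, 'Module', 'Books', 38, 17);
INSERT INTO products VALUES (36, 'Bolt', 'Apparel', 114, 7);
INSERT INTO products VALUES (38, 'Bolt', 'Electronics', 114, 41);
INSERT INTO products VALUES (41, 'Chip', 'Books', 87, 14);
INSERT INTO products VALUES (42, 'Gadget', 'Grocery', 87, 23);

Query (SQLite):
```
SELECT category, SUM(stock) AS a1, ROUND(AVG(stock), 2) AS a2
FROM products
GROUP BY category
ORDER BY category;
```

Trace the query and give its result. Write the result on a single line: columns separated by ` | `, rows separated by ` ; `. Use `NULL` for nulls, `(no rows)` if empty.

Apparel | 141 | 23.5 ; Books | 31 | 15.5 ; Electronics | 59 | 29.5 ; Grocery | 130 | 32.5

Group products by category.
Per group compute: SUM(stock), ROUND(AVG(stock), 2).
  Apparel: ids {1, 7, 8, 21, 27, 36} → SUM(stock)=141, ROUND(AVG(stock), 2)=23.5
  Books: ids {29, 41} → SUM(stock)=31, ROUND(AVG(stock), 2)=15.5
  Electronics: ids {6, 38} → SUM(stock)=59, ROUND(AVG(stock), 2)=29.5
  Grocery: ids {10, 13, 26, 42} → SUM(stock)=130, ROUND(AVG(stock), 2)=32.5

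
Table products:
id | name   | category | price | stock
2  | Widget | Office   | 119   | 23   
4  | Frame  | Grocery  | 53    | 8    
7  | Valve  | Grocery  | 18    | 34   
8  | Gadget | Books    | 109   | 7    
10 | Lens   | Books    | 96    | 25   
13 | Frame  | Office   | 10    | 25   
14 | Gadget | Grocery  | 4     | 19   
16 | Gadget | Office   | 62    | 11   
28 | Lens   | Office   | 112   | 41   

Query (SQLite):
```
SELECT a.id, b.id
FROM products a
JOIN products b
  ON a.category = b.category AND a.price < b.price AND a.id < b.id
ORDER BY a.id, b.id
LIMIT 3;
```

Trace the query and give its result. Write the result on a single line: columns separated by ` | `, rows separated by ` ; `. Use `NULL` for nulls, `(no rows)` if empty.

13 | 16 ; 13 | 28 ; 16 | 28

Pairs (a,b) with same category, a.price < b.price, a.id < b.id.
category groups: Books:{8,10} Grocery:{4,7,14} Office:{2,13,16,28}
Ordered by (a.id, b.id); first 3.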